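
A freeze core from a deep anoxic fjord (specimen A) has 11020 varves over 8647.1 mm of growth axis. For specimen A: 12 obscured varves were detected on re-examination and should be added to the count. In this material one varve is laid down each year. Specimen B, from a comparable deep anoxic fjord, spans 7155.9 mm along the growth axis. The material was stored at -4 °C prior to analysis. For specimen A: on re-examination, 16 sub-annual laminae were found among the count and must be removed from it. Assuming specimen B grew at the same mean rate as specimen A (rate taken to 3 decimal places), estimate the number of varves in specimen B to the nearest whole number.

Specimen A: correcting the raw count gives 11020 − 16 + 12 = 11016 true varves.
A: 8647.1 mm over 11016 years gives 8647.1 / 11016 ≈ 0.785 mm/year.
Specimen B: 7155.9 mm / 0.785 mm per year = 9115.80 years ≈ 9116 varves.

9116 varves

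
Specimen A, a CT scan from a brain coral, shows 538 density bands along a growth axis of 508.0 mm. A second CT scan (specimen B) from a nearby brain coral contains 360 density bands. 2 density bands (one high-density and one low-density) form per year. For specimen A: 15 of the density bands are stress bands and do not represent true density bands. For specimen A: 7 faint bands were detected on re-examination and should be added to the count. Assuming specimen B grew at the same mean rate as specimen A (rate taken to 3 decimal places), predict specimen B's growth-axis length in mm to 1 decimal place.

Specimen A: adjusted count: 538 − 15 + 7 = 530 density bands.
Specimen A: 530 density bands at 2 per year is 530 / 2 = 265 years.
A: Mean rate = 508.0 mm / 265 years ≈ 1.917 mm/yr.
Specimen B: with 2 density bands per year, 360 / 2 = 180 years. For B, 1.917 mm/year × 180 years = 345.1 mm.

345.1 mm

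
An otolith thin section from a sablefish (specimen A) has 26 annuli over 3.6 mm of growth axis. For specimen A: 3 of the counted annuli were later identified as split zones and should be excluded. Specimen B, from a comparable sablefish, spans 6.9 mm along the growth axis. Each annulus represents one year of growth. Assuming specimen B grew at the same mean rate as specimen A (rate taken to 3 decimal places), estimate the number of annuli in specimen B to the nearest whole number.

Specimen A: adjusted count: 26 − 3 = 23 annuli.
A: Mean rate = 3.6 mm / 23 years ≈ 0.157 mm/year.
For B, 6.9 / 0.157 = 43.95 years ≈ 44 annuli.

44 annuli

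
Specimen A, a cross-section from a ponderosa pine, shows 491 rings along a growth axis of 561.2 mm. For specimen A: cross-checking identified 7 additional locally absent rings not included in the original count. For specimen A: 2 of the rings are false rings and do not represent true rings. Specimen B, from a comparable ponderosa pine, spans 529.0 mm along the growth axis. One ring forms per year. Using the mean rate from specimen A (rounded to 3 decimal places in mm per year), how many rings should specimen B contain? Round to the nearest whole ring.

468 rings

Specimen A: correcting the raw count gives 491 − 2 + 7 = 496 true rings.
A: 561.2 mm over 496 years gives 561.2 / 496 ≈ 1.131 mm per year.
B spans 529.0 / 1.131 = 467.73 years ≈ 468 rings.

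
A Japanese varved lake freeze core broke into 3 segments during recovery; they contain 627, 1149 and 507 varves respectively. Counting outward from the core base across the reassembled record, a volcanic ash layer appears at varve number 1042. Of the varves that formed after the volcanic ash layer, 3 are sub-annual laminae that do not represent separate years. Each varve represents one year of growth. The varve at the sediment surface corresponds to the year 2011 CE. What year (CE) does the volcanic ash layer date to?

Total varves = 627 + 1149 + 507 = 2283.
2283 − 1042 = 1241 varves lie beyond the volcanic ash layer toward the sediment surface.
1241 − 3 false = 1238 true varves after the volcanic ash layer.
Counting back 1238 years from 2011 CE places the volcanic ash layer in 2011 − 1238 = 773 CE.

773 CE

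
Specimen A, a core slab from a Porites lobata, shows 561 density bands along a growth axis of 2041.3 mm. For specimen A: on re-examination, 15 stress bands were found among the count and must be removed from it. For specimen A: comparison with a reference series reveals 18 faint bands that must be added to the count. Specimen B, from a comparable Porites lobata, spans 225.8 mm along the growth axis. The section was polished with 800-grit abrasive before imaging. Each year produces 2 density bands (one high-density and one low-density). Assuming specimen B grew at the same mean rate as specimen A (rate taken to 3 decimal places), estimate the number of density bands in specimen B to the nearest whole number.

62 density bands

Specimen A: correcting the raw count gives 561 − 15 + 18 = 564 true density bands.
Specimen A: dividing by 2 density bands per year: 564 / 2 = 282 years.
A: Extension rate ≈ 2041.3 / 282 = 7.239 mm per year.
B spans 225.8 / 7.239 = 31.19 years; at 2 density bands per year that is 31.19 × 2 ≈ 62 density bands.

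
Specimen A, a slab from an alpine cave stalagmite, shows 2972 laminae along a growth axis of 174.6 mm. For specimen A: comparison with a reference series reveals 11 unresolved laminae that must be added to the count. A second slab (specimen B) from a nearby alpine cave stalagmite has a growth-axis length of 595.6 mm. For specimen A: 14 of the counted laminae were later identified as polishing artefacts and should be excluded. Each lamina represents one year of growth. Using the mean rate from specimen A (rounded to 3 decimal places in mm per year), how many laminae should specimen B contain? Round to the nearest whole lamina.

Specimen A: true lamina count = 2972 − 14 + 11 = 2969.
A: Extension rate ≈ 174.6 / 2969 = 0.059 mm per year.
For B, 595.6 / 0.059 = 10094.92 years ≈ 10095 laminae.

10095 laminae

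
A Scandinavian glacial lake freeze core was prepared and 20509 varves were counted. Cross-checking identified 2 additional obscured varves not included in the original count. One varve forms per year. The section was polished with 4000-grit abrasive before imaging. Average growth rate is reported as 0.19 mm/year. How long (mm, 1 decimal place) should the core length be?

After corrections the count is 20509 + 2 = 20511 varves.
Length ≈ 0.19 × 20511 = 3897.1 mm.

3897.1 mm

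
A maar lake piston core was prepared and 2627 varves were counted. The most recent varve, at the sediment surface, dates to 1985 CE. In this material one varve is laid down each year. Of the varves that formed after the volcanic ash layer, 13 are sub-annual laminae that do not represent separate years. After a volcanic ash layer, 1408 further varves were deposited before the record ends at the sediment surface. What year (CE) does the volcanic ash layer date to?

590 CE

1408 varves formed after the volcanic ash layer.
1408 − 13 false = 1395 true varves after the volcanic ash layer.
The varve at the sediment surface is 1985 CE, so the volcanic ash layer dates to 1985 − 1395 = 590 CE.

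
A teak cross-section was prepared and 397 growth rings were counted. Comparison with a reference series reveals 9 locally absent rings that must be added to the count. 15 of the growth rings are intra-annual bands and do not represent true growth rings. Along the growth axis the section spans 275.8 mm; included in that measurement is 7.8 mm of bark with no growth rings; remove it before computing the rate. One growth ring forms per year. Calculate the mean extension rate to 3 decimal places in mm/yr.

0.685 mm/yr

True growth ring count = 397 − 15 + 9 = 391.
The growth record spans 275.8 − 7.8 = 268.0 mm.
Extension rate ≈ 268.0 / 391 = 0.685 mm/yr.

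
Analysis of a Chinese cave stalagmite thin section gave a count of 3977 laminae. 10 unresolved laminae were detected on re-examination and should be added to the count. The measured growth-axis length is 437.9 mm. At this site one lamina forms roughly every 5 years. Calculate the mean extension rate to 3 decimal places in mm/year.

0.022 mm/year

True lamina count = 3977 + 10 = 3987.
At 5 years per lamina, 3987 × 5 = 19935 years.
Extension rate ≈ 437.9 / 19935 = 0.022 mm/year.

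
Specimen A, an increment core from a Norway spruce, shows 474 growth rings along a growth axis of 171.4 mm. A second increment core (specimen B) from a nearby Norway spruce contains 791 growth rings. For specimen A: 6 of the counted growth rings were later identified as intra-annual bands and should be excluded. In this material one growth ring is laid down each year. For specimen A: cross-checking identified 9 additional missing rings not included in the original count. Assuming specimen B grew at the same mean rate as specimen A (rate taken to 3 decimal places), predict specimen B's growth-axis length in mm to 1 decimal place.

284.0 mm

Specimen A: after corrections the count is 474 − 6 + 9 = 477 growth rings.
A: Extension rate ≈ 171.4 / 477 = 0.359 mm per year.
For B, 0.359 mm/year × 791 years = 284.0 mm.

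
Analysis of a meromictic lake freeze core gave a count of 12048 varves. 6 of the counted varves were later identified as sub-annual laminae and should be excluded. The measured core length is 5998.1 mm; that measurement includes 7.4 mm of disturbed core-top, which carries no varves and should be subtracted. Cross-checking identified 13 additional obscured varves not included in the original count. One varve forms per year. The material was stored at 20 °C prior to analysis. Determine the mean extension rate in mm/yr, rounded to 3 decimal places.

0.497 mm/yr

True varve count = 12048 − 6 + 13 = 12055.
The growth record spans 5998.1 − 7.4 = 5990.7 mm.
Extension rate ≈ 5990.7 / 12055 = 0.497 mm/yr.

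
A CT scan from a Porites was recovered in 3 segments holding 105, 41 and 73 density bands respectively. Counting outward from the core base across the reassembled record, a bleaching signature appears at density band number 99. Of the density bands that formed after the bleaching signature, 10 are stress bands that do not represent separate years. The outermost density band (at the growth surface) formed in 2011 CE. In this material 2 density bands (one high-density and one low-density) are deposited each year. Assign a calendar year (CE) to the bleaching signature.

Total density bands = 105 + 41 + 73 = 219.
The bleaching signature sits at density band 99 from the core base, so 219 − 99 = 120 density bands formed after it.
120 − 10 false = 110 true density bands after the bleaching signature.
110 density bands at 2 per year is 110 / 2 = 55 years.
Counting back 55 years from 2011 CE places the bleaching signature in 2011 − 55 = 1956 CE.

1956 CE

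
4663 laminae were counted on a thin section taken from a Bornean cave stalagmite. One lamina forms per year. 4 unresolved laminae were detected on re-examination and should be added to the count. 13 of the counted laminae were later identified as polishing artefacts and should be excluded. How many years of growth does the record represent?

Adjusted count: 4663 − 13 + 4 = 4654 laminae.
At one lamina per year, that is 4654 years.

4654 yr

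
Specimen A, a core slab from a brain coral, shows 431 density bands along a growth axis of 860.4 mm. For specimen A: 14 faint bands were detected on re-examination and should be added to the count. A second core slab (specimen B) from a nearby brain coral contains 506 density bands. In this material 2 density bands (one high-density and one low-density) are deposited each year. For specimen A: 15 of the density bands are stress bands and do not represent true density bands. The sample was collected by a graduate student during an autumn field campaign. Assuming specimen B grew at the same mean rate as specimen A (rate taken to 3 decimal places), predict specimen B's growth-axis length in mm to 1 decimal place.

Specimen A: adjusted count: 431 − 15 + 14 = 430 density bands.
Specimen A: 430 density bands at 2 per year is 430 / 2 = 215 years.
A: 860.4 mm over 215 years gives 860.4 / 215 ≈ 4.002 mm per year.
Specimen B: dividing by 2 density bands per year: 506 / 2 = 253 years. B's length ≈ 4.002 × 253 = 1012.5 mm.

1012.5 mm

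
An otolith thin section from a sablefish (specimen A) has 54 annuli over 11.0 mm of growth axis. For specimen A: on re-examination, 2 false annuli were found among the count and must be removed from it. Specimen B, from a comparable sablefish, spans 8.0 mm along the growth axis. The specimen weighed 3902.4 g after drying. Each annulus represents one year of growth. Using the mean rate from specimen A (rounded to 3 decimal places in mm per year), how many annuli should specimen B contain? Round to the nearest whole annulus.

Specimen A: adjusted count: 54 − 2 = 52 annuli.
A: Mean rate = 11.0 mm / 52 years ≈ 0.212 mm per year.
Specimen B: 8.0 mm / 0.212 mm per year = 37.74 years ≈ 38 annuli.

38 annuli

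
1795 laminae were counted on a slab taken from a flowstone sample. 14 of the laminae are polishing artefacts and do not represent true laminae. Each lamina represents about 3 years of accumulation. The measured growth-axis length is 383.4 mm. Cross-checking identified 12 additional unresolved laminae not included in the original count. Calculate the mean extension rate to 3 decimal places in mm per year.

0.071 mm per year

Correcting the raw count gives 1795 − 14 + 12 = 1793 true laminae.
At 3 years per lamina, 1793 × 3 = 5379 years.
Extension rate ≈ 383.4 / 5379 = 0.071 mm per year.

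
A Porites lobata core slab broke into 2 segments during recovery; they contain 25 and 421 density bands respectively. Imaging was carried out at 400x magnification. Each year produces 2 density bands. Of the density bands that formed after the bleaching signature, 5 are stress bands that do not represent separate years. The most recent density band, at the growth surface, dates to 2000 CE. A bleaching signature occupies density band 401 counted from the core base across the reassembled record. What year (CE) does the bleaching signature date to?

1980 CE

Total density bands = 25 + 421 = 446.
The bleaching signature sits at density band 401 from the core base, so 446 − 401 = 45 density bands formed after it.
Excluding 5 false density bands: 45 − 5 = 40.
Dividing by 2 density bands per year: 40 / 2 = 20 years.
The density band at the growth surface is 2000 CE, so the bleaching signature dates to 2000 − 20 = 1980 CE.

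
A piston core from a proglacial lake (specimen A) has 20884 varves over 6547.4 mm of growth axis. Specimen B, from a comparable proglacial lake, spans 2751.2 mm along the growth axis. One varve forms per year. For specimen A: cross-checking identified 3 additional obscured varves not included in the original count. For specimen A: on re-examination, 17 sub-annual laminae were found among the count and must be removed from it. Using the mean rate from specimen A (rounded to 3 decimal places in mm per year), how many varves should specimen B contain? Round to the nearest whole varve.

Specimen A: correcting the raw count gives 20884 − 17 + 3 = 20870 true varves.
A: 6547.4 mm over 20870 years gives 6547.4 / 20870 ≈ 0.314 mm/year.
B spans 2751.2 / 0.314 = 8761.78 years ≈ 8762 varves.

8762 varves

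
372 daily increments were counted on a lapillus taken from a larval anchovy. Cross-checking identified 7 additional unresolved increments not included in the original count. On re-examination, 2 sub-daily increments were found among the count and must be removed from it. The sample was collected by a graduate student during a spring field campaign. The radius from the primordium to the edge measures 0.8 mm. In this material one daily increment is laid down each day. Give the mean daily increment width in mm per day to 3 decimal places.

After corrections the count is 372 − 2 + 7 = 377 daily increments.
0.8 mm over 377 days gives 0.8 / 377 ≈ 0.002 mm per day.

0.002 mm per day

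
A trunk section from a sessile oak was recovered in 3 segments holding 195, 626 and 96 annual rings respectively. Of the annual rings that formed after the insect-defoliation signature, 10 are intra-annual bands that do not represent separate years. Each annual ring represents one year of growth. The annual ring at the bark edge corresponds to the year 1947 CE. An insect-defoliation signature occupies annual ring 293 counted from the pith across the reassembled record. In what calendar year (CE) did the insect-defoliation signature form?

1333 CE

Total annual rings = 195 + 626 + 96 = 917.
Between annual ring 293 and the bark edge there are 917 − 293 = 624 annual rings.
624 − 10 false = 614 true annual rings after the insect-defoliation signature.
1947 − 614 = 1333 CE.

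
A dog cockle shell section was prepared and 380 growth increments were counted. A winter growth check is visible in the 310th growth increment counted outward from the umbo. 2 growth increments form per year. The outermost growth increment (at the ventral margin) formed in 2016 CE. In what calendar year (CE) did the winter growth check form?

The winter growth check sits at growth increment 310 from the umbo, so 380 − 310 = 70 growth increments formed after it.
70 growth increments at 2 per year is 70 / 2 = 35 years.
The growth increment at the ventral margin is 2016 CE, so the winter growth check dates to 2016 − 35 = 1981 CE.

1981 CE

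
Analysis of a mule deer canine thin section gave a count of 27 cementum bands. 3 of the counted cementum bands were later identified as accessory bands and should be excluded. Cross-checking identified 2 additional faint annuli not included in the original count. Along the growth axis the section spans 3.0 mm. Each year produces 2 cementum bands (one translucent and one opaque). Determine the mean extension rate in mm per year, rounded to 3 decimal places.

0.231 mm per year

Adjusted count: 27 − 3 + 2 = 26 cementum bands.
Dividing by 2 cementum bands per year: 26 / 2 = 13 years.
Extension rate ≈ 3.0 / 13 = 0.231 mm per year.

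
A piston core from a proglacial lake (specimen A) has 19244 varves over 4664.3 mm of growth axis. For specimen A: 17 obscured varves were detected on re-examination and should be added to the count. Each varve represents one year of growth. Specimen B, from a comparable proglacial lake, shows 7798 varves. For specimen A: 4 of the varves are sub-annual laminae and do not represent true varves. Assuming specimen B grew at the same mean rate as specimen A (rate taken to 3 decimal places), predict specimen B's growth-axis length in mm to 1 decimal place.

Specimen A: true varve count = 19244 − 4 + 17 = 19257.
A: Extension rate ≈ 4664.3 / 19257 = 0.242 mm/year.
B's length ≈ 0.242 × 7798 = 1887.1 mm.

1887.1 mm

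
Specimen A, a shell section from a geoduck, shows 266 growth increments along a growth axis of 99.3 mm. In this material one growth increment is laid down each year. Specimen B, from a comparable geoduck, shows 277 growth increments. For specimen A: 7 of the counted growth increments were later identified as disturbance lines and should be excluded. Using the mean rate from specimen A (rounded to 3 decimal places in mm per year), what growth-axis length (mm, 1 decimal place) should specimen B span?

106.1 mm

Specimen A: correcting the raw count gives 266 − 7 = 259 true growth increments.
A: Extension rate ≈ 99.3 / 259 = 0.383 mm/year.
Length of B = 0.383 × 277 = 106.1 mm.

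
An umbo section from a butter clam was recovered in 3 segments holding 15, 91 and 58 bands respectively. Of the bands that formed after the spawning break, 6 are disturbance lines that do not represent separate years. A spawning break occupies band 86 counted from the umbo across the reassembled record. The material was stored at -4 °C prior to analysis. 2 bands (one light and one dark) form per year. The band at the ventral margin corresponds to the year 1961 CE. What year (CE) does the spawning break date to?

Total bands = 15 + 91 + 58 = 164.
Between band 86 and the ventral margin there are 164 − 86 = 78 bands.
Excluding 6 false bands: 78 − 6 = 72.
With 2 bands per year, 72 / 2 = 36 years.
Counting back 36 years from 1961 CE places the spawning break in 1961 − 36 = 1925 CE.

1925 CE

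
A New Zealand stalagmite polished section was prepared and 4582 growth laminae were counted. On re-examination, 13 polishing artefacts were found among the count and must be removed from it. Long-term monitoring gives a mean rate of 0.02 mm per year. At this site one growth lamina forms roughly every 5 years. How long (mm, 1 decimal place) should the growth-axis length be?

456.9 mm

Correcting the raw count gives 4582 − 13 = 4569 true growth laminae.
Multiplying by 5 years per growth lamina: 4569 × 5 = 22845 years.
22845 years at 0.02 mm/year gives 0.02 × 22845 = 456.9 mm.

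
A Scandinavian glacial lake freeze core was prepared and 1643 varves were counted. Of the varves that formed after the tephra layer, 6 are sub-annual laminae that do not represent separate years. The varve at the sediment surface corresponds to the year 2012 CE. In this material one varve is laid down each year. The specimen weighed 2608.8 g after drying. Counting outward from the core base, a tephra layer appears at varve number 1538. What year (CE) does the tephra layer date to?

1643 − 1538 = 105 varves lie beyond the tephra layer toward the sediment surface.
Excluding 6 false varves: 105 − 6 = 99.
The varve at the sediment surface is 2012 CE, so the tephra layer dates to 2012 − 99 = 1913 CE.

1913 CE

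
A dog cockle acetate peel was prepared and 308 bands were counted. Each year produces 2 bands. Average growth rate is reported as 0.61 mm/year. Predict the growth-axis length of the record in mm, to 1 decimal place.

308 bands at 2 per year is 308 / 2 = 154 years.
154 years at 0.61 mm/year gives 0.61 × 154 = 93.9 mm.

93.9 mm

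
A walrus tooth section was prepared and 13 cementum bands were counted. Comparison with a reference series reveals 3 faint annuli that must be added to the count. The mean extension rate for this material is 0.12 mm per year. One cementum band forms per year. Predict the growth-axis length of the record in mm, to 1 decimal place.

1.9 mm

Correcting the raw count gives 13 + 3 = 16 true cementum bands.
Predicted length = 0.12 mm/year × 16 years = 1.9 mm.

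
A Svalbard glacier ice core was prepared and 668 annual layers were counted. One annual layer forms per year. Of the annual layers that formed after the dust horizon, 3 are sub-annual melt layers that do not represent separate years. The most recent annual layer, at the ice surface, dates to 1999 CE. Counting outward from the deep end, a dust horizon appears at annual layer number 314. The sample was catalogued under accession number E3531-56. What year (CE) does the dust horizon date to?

668 − 314 = 354 annual layers lie beyond the dust horizon toward the ice surface.
354 − 3 false = 351 true annual layers after the dust horizon.
Counting back 351 years from 1999 CE places the dust horizon in 1999 − 351 = 1648 CE.

1648 CE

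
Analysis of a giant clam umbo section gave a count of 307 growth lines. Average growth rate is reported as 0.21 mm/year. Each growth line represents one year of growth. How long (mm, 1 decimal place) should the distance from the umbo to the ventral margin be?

64.5 mm

307 years of growth are recorded.
Length ≈ 0.21 × 307 = 64.5 mm.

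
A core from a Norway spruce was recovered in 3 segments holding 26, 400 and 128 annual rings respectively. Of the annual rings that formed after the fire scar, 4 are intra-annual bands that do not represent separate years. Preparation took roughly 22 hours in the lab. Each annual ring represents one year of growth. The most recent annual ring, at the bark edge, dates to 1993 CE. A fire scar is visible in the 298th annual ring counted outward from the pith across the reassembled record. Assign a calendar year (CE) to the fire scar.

Total annual rings = 26 + 400 + 128 = 554.
The fire scar sits at annual ring 298 from the pith, so 554 − 298 = 256 annual rings formed after it.
256 − 4 false = 252 true annual rings after the fire scar.
1993 − 252 = 1741 CE.

1741 CE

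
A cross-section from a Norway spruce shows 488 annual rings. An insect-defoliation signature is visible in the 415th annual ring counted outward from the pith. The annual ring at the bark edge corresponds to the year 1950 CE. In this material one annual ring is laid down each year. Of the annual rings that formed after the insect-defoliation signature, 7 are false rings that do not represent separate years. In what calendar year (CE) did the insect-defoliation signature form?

1884 CE

Between annual ring 415 and the bark edge there are 488 − 415 = 73 annual rings.
Excluding 7 false annual rings: 73 − 7 = 66.
1950 − 66 = 1884 CE.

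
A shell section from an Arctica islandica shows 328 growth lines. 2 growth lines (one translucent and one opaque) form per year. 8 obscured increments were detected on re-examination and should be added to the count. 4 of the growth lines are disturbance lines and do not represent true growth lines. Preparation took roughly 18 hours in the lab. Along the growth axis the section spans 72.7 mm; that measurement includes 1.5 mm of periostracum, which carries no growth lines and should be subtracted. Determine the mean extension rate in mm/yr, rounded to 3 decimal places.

After corrections the count is 328 − 4 + 8 = 332 growth lines.
Dividing by 2 growth lines per year: 332 / 2 = 166 years.
Net length = 72.7 − 1.5 = 71.2 mm.
Extension rate ≈ 71.2 / 166 = 0.429 mm/yr.

0.429 mm/yr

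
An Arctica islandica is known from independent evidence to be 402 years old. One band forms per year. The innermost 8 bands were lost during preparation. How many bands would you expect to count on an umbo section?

394 bands

Expected bands over 402 years: 402.
402 − 8 missed = 394 bands expected in the prepared section.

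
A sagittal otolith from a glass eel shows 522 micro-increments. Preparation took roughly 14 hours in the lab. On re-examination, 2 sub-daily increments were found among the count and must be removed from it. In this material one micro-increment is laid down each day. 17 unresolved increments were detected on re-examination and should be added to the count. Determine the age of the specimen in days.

537 d

True micro-increment count = 522 − 2 + 17 = 537.
At one micro-increment per day, that is 537 days.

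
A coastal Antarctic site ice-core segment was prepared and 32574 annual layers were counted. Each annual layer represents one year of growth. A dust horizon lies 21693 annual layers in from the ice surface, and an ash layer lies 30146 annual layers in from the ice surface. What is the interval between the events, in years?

Separation: 30146 − 21693 = 8453 annual layers.
One annual layer per year makes the interval 8453 years.

8453 years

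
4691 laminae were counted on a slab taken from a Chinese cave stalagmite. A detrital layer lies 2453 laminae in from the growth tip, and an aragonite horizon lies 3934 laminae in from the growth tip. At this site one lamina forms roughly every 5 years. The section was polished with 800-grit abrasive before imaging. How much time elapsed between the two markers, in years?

The two markers are separated by 3934 − 2453 = 1481 laminae.
1481 laminae at 5 years each span 1481 × 5 = 7405 years.

7405 yr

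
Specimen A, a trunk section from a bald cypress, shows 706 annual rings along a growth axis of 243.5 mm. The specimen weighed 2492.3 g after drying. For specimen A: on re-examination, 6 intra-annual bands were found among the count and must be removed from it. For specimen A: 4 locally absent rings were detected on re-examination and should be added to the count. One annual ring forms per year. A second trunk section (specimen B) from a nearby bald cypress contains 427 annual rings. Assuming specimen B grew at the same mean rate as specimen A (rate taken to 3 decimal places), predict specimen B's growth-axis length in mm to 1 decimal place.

147.7 mm

Specimen A: correcting the raw count gives 706 − 6 + 4 = 704 true annual rings.
A: Mean rate = 243.5 mm / 704 years ≈ 0.346 mm/year.
For B, 0.346 mm/year × 427 years = 147.7 mm.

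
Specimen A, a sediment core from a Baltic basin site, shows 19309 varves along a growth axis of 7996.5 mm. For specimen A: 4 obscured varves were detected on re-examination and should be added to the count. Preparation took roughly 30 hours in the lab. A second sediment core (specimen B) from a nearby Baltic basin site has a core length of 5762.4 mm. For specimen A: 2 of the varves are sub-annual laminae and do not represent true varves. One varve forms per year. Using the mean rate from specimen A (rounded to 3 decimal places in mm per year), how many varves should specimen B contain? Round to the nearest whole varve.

13919 varves

Specimen A: correcting the raw count gives 19309 − 2 + 4 = 19311 true varves.
A: 7996.5 mm over 19311 years gives 7996.5 / 19311 ≈ 0.414 mm/yr.
For B, 5762.4 / 0.414 = 13918.84 years ≈ 13919 varves.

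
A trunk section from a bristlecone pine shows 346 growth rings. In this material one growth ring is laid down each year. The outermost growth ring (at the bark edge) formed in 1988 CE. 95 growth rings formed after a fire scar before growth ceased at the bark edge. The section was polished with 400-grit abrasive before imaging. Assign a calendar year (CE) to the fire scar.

1893 CE

95 growth rings post-date the fire scar.
Counting back 95 years from 1988 CE places the fire scar in 1988 − 95 = 1893 CE.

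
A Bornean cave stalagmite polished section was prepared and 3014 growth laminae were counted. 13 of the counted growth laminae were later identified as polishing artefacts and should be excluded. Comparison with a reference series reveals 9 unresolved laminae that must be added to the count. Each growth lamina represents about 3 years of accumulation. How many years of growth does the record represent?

After corrections the count is 3014 − 13 + 9 = 3010 growth laminae.
3010 growth laminae at 3 years each span 3010 × 3 = 9030 years.

9030 years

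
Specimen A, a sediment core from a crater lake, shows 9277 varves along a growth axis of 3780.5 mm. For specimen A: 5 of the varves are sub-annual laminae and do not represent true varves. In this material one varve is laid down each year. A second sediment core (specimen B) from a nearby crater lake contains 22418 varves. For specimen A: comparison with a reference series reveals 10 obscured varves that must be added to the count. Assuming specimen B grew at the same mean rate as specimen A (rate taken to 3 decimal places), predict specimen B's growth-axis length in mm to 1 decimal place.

Specimen A: true varve count = 9277 − 5 + 10 = 9282.
A: 3780.5 mm over 9282 years gives 3780.5 / 9282 ≈ 0.407 mm/yr.
Length of B = 0.407 × 22418 = 9124.1 mm.

9124.1 mm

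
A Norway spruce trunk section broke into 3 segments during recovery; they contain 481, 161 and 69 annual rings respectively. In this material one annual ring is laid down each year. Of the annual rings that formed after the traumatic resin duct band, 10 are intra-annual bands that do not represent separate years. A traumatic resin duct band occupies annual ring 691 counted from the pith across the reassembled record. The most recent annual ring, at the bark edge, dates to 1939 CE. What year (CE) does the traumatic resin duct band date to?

1929 CE

Total annual rings = 481 + 161 + 69 = 711.
711 − 691 = 20 annual rings lie beyond the traumatic resin duct band toward the bark edge.
20 − 10 false = 10 true annual rings after the traumatic resin duct band.
1939 − 10 = 1929 CE.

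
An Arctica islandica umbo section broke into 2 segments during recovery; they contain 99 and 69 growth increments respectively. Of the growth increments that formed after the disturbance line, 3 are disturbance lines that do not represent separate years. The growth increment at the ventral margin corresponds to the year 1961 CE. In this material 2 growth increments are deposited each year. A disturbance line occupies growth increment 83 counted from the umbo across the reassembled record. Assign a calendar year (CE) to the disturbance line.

1920 CE

Total growth increments = 99 + 69 = 168.
168 − 83 = 85 growth increments lie beyond the disturbance line toward the ventral margin.
Removing the 3 false growth increments leaves 85 − 3 = 82 true growth increments beyond the disturbance line.
82 growth increments at 2 per year is 82 / 2 = 41 years.
1961 − 41 = 1920 CE.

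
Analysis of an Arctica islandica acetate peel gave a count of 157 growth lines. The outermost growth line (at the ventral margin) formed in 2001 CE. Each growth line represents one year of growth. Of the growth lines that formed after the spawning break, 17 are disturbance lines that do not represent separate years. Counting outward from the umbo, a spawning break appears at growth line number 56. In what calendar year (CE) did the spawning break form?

Between growth line 56 and the ventral margin there are 157 − 56 = 101 growth lines.
Excluding 17 false growth lines: 101 − 17 = 84.
The growth line at the ventral margin is 2001 CE, so the spawning break dates to 2001 − 84 = 1917 CE.

1917 CE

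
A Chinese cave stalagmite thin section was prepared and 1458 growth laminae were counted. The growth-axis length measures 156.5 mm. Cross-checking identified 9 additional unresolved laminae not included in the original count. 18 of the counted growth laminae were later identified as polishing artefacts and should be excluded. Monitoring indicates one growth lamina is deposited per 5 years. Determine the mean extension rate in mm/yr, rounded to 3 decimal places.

Correcting the raw count gives 1458 − 18 + 9 = 1449 true growth laminae.
1449 growth laminae at 5 years each span 1449 × 5 = 7245 years.
Extension rate ≈ 156.5 / 7245 = 0.022 mm/yr.

0.022 mm/yr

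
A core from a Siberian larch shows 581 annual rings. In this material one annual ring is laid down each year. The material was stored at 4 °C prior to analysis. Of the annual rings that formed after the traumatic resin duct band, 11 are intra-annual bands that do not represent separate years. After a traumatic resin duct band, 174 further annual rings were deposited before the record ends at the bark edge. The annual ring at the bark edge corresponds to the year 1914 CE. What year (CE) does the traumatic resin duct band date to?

1751 CE

174 annual rings formed after the traumatic resin duct band.
Excluding 11 false annual rings: 174 − 11 = 163.
Counting back 163 years from 1914 CE places the traumatic resin duct band in 1914 − 163 = 1751 CE.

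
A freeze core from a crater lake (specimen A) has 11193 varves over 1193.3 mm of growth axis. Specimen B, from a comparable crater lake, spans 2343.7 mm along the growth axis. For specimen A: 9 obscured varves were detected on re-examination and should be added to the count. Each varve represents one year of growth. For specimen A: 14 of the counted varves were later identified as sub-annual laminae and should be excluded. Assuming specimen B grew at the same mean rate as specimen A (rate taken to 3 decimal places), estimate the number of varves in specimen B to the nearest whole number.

21904 varves

Specimen A: true varve count = 11193 − 14 + 9 = 11188.
A: Extension rate ≈ 1193.3 / 11188 = 0.107 mm per year.
Specimen B: 2343.7 mm / 0.107 mm per year = 21903.74 years ≈ 21904 varves.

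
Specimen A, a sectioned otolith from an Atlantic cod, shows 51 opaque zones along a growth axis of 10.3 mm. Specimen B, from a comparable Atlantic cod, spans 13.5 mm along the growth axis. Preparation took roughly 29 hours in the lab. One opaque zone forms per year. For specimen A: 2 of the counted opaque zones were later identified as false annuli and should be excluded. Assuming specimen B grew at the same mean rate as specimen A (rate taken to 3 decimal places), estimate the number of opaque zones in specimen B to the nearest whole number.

Specimen A: correcting the raw count gives 51 − 2 = 49 true opaque zones.
A: Mean rate = 10.3 mm / 49 years ≈ 0.210 mm/year.
For B, 13.5 / 0.210 = 64.29 years ≈ 64 opaque zones.

64 opaque zones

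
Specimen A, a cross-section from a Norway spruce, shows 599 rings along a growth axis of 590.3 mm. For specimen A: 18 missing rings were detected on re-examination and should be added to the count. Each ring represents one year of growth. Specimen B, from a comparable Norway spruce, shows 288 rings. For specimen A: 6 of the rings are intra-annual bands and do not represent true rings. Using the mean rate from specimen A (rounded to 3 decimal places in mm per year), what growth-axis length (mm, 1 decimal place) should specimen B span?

Specimen A: correcting the raw count gives 599 − 6 + 18 = 611 true rings.
A: Extension rate ≈ 590.3 / 611 = 0.966 mm/year.
For B, 0.966 mm/year × 288 years = 278.2 mm.

278.2 mm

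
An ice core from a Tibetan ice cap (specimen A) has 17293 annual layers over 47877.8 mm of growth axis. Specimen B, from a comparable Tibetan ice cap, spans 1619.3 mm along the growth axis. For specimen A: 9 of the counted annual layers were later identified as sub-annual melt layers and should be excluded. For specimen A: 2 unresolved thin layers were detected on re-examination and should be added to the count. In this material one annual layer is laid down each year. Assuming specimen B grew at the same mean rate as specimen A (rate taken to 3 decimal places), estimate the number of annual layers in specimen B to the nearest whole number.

Specimen A: correcting the raw count gives 17293 − 9 + 2 = 17286 true annual layers.
A: Extension rate ≈ 47877.8 / 17286 = 2.770 mm/year.
For B, 1619.3 / 2.770 = 584.58 years ≈ 585 annual layers.

585 annual layers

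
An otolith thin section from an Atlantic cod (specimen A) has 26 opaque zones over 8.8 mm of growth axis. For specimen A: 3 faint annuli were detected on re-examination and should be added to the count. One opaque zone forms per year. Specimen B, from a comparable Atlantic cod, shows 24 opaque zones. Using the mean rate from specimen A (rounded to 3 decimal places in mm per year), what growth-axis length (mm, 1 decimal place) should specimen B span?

Specimen A: adjusted count: 26 + 3 = 29 opaque zones.
A: Mean rate = 8.8 mm / 29 years ≈ 0.303 mm/year.
Length of B = 0.303 × 24 = 7.3 mm.

7.3 mm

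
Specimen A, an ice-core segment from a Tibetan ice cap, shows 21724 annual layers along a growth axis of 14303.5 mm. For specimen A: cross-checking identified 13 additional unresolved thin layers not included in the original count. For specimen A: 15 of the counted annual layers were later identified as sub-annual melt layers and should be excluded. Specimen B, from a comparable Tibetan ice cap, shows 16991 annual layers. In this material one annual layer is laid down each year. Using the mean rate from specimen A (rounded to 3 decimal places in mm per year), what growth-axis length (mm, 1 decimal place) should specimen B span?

11180.1 mm

Specimen A: adjusted count: 21724 − 15 + 13 = 21722 annual layers.
A: 14303.5 mm over 21722 years gives 14303.5 / 21722 ≈ 0.658 mm per year.
For B, 0.658 mm/year × 16991 years = 11180.1 mm.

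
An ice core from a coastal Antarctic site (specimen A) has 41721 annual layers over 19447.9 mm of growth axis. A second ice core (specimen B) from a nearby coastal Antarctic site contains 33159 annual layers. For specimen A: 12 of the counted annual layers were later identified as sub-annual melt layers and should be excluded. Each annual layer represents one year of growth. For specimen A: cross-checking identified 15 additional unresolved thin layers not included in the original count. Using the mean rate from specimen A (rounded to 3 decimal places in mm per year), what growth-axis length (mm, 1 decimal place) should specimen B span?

15452.1 mm

Specimen A: adjusted count: 41721 − 12 + 15 = 41724 annual layers.
A: Extension rate ≈ 19447.9 / 41724 = 0.466 mm per year.
For B, 0.466 mm/year × 33159 years = 15452.1 mm.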